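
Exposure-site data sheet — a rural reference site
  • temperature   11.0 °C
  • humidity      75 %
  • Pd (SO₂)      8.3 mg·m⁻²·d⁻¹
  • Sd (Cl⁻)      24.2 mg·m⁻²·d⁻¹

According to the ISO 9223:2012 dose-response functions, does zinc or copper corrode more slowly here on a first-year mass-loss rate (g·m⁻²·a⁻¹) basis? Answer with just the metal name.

zinc

zinc: temperature factor f = -0.071·(1.0) = -0.0710
  sulphur-dioxide contribution → 0.9604 μm/a
  chloride contribution → 0.4994 μm/a
  ⇒ r_corr(zinc) = 1.46 μm/a
  mass loss = 1.46 μm/a × 7.14 g/cm³ = 10.42 g·m⁻²·a⁻¹
copper: T>10 °C ⇒ hinge -0.080·(11.0−10) = -0.0800
  sulphur-dioxide contribution → 0.7083 μm/a
  chloride contribution → 0.6181 μm/a
  total first-year rate 1.326 μm/a
  mass loss = 1.326 μm/a × 8.96 g/cm³ = 11.88 g·m⁻²·a⁻¹
Ordering by g·m⁻²·a⁻¹: copper (11.9) > zinc (10.4)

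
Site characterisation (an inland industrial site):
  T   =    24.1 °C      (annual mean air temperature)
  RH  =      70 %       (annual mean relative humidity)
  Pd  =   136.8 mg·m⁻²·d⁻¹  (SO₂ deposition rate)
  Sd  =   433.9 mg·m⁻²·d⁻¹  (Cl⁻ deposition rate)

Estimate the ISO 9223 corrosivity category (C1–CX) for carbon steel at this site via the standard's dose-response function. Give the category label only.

carbon steel: f(T) = -0.054·(T−10) [T>10 °C] = -0.7614
  sulphur-dioxide contribution → 43.26 μm/a
  chloride contribution → 116.3 μm/a
  ⇒ r_corr(carbon steel) = 159.6 μm/a
Category bounds: 80…200 μm/a bracket r_corr ⇒ C5

C5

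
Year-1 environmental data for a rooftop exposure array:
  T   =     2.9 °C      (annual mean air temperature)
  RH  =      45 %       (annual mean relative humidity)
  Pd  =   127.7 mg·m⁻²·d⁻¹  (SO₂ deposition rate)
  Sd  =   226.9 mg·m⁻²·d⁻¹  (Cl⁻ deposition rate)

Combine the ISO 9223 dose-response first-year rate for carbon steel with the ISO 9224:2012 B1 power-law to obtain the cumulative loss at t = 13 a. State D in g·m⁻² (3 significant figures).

D(13) = 1.00e+03 g·m⁻²

carbon steel: T≤10 °C ⇒ hinge +0.150·(2.9−10) = -1.0650
  Pd branch = 1.77·Pd^0.52·e^(0.02·RH+f) = 18.69 μm/a
  Cl⁻ term: 0.102·226.9^0.62·exp(0.033·45+0.04·2.9) = 14.61
  r_corr = 18.69 + 14.61 = 33.29 μm/a
Long-term exponent b (ISO 9224 Table 2, B1) = 0.523
  D(13) = 33.29 × 13^0.523 = 33.29 × 3.825 = 127.3 μm
  Mass loss = 127.3 μm × 7.85 g/cm³ = 999.6 g·m⁻²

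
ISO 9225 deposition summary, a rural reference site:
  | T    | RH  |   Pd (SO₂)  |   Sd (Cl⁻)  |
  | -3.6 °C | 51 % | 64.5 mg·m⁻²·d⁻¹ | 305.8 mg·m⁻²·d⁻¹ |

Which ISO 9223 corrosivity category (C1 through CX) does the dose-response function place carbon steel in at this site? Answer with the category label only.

C2

carbon steel: temperature factor f = +0.150·(-13.6) = -2.0400
  Pd branch = 1.77·Pd^0.52·e^(0.02·RH+f) = 5.571 μm/a
  Cl⁻ term: 0.102·305.8^0.62·exp(0.033·51+0.04·-3.6) = 16.52
  sum: 5.571 + 16.52 → r_corr = 22.09 μm/a
Category bounds: 1.3…25 μm/a bracket r_corr ⇒ C2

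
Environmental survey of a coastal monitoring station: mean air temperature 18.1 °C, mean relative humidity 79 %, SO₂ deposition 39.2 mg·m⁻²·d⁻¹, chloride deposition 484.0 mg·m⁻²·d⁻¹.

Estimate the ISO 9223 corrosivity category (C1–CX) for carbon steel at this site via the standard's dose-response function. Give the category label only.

carbon steel: temperature factor f = -0.054·(8.1) = -0.4374
  SO₂ term: 1.77·39.2^0.52·exp(0.02·79-0.4374) = 37.39
  Sd branch = 0.102·Sd^0.62·e^(0.033·RH+0.04·T) = 131.8 μm/a
  sum: 37.39 + 131.8 → r_corr = 169.2 μm/a
ISO 9223 Table 2 (carbon steel): 80 < 169 ≤ 200 μm/a ⇒ C5

C5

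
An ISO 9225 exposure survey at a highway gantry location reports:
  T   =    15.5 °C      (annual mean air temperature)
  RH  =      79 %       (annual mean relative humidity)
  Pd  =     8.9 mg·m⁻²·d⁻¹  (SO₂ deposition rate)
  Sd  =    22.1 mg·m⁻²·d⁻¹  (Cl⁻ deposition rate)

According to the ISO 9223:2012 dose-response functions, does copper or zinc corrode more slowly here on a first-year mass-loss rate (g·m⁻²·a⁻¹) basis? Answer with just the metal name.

copper: f(T) = -0.080·(T−10) [T>10 °C] = -0.4400
  SO₂ term: 0.0053·8.9^0.26·exp(0.059·79-0.4400) = 0.6372
  Sd branch = 0.01025·Sd^0.27·e^(0.036·RH+0.049·T) = 0.8683 μm/a
  sum: 0.6372 + 0.8683 → r_corr = 1.506 μm/a
  mass loss = 1.506 μm/a × 8.96 g/cm³ = 13.49 g·m⁻²·a⁻¹
zinc: T>10 °C ⇒ hinge -0.071·(15.5−10) = -0.3905
  SO₂ term: 0.0129·8.9^0.44·exp(0.046·79-0.3905) = 0.8649
  Sd branch = 0.0175·Sd^0.57·e^(0.008·RH+0.085·T) = 0.7178 μm/a
  sum: 0.8649 + 0.7178 → r_corr = 1.583 μm/a
  mass loss = 1.583 μm/a × 7.14 g/cm³ = 11.3 g·m⁻²·a⁻¹
Ordering by g·m⁻²·a⁻¹: copper (13.5) > zinc (11.3)

zinc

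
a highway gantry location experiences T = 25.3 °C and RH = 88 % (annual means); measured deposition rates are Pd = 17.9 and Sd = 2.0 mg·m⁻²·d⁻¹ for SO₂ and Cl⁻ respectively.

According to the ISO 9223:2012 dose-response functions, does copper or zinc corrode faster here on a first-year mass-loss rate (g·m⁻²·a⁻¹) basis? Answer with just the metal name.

copper: f(T) = -0.080·(T−10) [T>10 °C] = -1.2240
  Pd branch = 0.0053·Pd^0.26·e^(0.059·RH+f) = 0.5933 μm/a
  Sd branch = 0.01025·Sd^0.27·e^(0.036·RH+0.049·T) = 1.014 μm/a
  sum: 0.5933 + 1.014 → r_corr = 1.608 μm/a
  mass loss = 1.608 μm/a × 8.96 g/cm³ = 14.41 g·m⁻²·a⁻¹
zinc: temperature factor f = -0.071·(15.3) = -1.0863
  SO₂ term: 0.0129·17.9^0.44·exp(0.046·88-1.0863) = 0.8874
  Cl⁻ term: 0.0175·2.0^0.57·exp(0.008·88+0.085·25.3) = 0.4511
  sum: 0.8874 + 0.4511 → r_corr = 1.338 μm/a
  mass loss = 1.338 μm/a × 7.14 g/cm³ = 9.557 g·m⁻²·a⁻¹
Ordering by g·m⁻²·a⁻¹: copper (14.4) > zinc (9.56)

copper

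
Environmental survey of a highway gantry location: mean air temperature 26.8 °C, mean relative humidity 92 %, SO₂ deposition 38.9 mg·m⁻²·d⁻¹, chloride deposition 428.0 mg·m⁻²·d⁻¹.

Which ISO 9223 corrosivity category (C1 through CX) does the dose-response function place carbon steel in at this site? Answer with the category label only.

CX

carbon steel: T>10 °C ⇒ hinge -0.054·(26.8−10) = -0.9072
  Pd branch = 1.77·Pd^0.52·e^(0.02·RH+f) = 30.19 μm/a
  Cl⁻ term: 0.102·428.0^0.62·exp(0.033·92+0.04·26.8) = 265.6
  r_corr = 30.19 + 265.6 = 295.8 μm/a
ISO 9223 Table 2 (carbon steel): 200 < 296 ≤ 700 μm/a ⇒ CX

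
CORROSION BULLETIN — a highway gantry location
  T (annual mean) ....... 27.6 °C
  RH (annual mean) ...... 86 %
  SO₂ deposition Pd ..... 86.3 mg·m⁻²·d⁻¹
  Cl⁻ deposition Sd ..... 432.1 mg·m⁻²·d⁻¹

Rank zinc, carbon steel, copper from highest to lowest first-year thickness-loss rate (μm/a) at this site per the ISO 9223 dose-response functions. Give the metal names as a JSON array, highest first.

["carbon steel", "zinc", "copper"]

zinc: temperature factor f = -0.071·(17.6) = -1.2496
  SO₂ term: 0.0129·86.3^0.44·exp(0.046·86-1.2496) = 1.373
  Cl⁻ term: 0.0175·432.1^0.57·exp(0.008·86+0.085·27.6) = 11.56
  sum: 1.373 + 11.56 → r_corr = 12.93 μm/a
carbon steel: T>10 °C ⇒ hinge -0.054·(27.6−10) = -0.9504
  Pd branch = 1.77·Pd^0.52·e^(0.02·RH+f) = 38.81 μm/a
  Sd branch = 0.102·Sd^0.62·e^(0.033·RH+0.04·T) = 226.3 μm/a
  r_corr = 38.81 + 226.3 = 265.1 μm/a
copper: temperature factor f = -0.080·(17.6) = -1.4080
  SO₂ term: 0.0053·86.3^0.26·exp(0.059·86-1.4080) = 0.6603
  Sd branch = 0.01025·Sd^0.27·e^(0.036·RH+0.049·T) = 4.511 μm/a
  sum: 0.6603 + 4.511 → r_corr = 5.171 μm/a
Ordering by μm/a: carbon steel (265) > zinc (12.9) > copper (5.17)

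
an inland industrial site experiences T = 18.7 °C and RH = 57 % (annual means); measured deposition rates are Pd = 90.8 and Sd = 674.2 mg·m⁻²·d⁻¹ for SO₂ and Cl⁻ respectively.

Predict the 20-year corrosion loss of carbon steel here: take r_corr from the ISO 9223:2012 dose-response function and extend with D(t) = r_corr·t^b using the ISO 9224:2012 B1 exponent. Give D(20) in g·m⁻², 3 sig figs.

D(20) = 4.37e+03 g·m⁻²

carbon steel: temperature factor f = -0.054·(8.7) = -0.4698
  sulphur-dioxide contribution → 36.08 μm/a
  chloride contribution → 80.21 μm/a
  total first-year rate 116.3 μm/a
Power-law: D(20) = r_corr · 20^0.523
  D(20) = 116.3 × 20^0.523 = 116.3 × 4.791 = 557.1 μm
  Mass loss = 557.1 μm × 7.85 g/cm³ = 4374 g·m⁻²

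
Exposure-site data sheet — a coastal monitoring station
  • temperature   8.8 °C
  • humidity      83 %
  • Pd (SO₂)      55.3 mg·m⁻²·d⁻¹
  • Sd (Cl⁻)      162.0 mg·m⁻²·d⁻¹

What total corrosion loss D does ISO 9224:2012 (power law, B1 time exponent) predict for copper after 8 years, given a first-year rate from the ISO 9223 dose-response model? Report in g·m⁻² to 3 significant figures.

D(8) = 106 g·m⁻²

copper: f(T) = +0.126·(T−10) [T≤10 °C] = -0.1512
  SO₂ term: 0.0053·55.3^0.26·exp(0.059·83-0.1512) = 1.732
  Sd branch = 0.01025·Sd^0.27·e^(0.036·RH+0.049·T) = 1.237 μm/a
  sum: 1.732 + 1.237 → r_corr = 2.968 μm/a
Power-law: D(8) = r_corr · 8^0.667
  D(8) = 2.968 × 8^0.667 = 2.968 × 4.003 = 11.88 μm
  Mass loss = 11.88 μm × 8.96 g/cm³ = 106.5 g·m⁻²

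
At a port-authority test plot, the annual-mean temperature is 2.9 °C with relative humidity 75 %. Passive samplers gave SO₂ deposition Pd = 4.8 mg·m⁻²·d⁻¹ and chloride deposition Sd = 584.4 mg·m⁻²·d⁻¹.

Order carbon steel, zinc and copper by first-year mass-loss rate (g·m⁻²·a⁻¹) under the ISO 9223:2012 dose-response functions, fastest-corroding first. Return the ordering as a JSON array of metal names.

carbon steel: f(T) = +0.150·(T−10) [T≤10 °C] = -1.0650
  Pd branch = 1.77·Pd^0.52·e^(0.02·RH+f) = 6.182 μm/a
  Sd branch = 0.102·Sd^0.62·e^(0.033·RH+0.04·T) = 70.67 μm/a
  sum: 6.182 + 70.67 → r_corr = 76.85 μm/a
  mass loss = 76.85 μm/a × 7.85 g/cm³ = 603.3 g·m⁻²·a⁻¹
zinc: f(T) = +0.038·(T−10) [T≤10 °C] = -0.2698
  SO₂ term: 0.0129·4.8^0.44·exp(0.046·75-0.2698) = 0.6187
  Cl⁻ term: 0.0175·584.4^0.57·exp(0.008·75+0.085·2.9) = 1.541
  sum: 0.6187 + 1.541 → r_corr = 2.159 μm/a
  mass loss = 2.159 μm/a × 7.14 g/cm³ = 15.42 g·m⁻²·a⁻¹
copper: temperature factor f = +0.126·(-7.1) = -0.8946
  SO₂ term: 0.0053·4.8^0.26·exp(0.059·75-0.8946) = 0.272
  Sd branch = 0.01025·Sd^0.27·e^(0.036·RH+0.049·T) = 0.9818 μm/a
  r_corr = 0.272 + 0.9818 = 1.254 μm/a
  mass loss = 1.254 μm/a × 8.96 g/cm³ = 11.23 g·m⁻²·a⁻¹
Ordering by g·m⁻²·a⁻¹: carbon steel (603) > zinc (15.4) > copper (11.2)

["carbon steel", "zinc", "copper"]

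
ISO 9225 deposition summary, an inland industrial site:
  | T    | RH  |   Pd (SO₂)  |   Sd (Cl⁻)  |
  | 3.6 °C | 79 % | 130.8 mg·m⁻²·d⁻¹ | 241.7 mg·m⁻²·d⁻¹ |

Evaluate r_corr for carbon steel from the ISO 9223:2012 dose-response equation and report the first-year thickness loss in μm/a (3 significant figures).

r_corr = 89.5 μm/a

carbon steel: f(T) = +0.150·(T−10) [T≤10 °C] = -0.9600
  SO₂ term: 1.77·130.8^0.52·exp(0.02·79-0.9600) = 41.48
  Cl⁻ term: 0.102·241.7^0.62·exp(0.033·79+0.04·3.6) = 47.97
  sum: 41.48 + 47.97 → r_corr = 89.45 μm/a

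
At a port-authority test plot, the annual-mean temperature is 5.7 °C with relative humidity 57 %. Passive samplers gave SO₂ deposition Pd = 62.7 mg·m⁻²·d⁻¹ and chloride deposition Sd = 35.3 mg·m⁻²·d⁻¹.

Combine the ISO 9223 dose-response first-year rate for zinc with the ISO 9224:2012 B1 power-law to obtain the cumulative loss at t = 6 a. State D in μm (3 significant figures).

D(6) = 5.46 μm

zinc: temperature factor f = +0.038·(-4.3) = -0.1634
  SO₂ term: 0.0129·62.7^0.44·exp(0.046·57-0.1634) = 0.9314
  Cl⁻ term: 0.0175·35.3^0.57·exp(0.008·57+0.085·5.7) = 0.3418
  sum: 0.9314 + 0.3418 → r_corr = 1.273 μm/a
Long-term exponent b (ISO 9224 Table 2, B1) = 0.813
  D(6) = 1.273 × 6^0.813 = 1.273 × 4.292 = 5.464 μm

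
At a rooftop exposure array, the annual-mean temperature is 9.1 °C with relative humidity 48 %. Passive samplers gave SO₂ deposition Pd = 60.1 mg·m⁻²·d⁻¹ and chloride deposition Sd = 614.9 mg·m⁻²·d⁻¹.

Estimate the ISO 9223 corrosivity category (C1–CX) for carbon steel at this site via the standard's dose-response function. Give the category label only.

carbon steel: T≤10 °C ⇒ hinge +0.150·(9.1−10) = -0.1350
  sulphur-dioxide contribution → 33.98 μm/a
  chloride contribution → 38.34 μm/a
  ⇒ r_corr(carbon steel) = 72.33 μm/a
ISO 9223 Table 2 (carbon steel): 50 < 72.3 ≤ 80 μm/a ⇒ C4

C4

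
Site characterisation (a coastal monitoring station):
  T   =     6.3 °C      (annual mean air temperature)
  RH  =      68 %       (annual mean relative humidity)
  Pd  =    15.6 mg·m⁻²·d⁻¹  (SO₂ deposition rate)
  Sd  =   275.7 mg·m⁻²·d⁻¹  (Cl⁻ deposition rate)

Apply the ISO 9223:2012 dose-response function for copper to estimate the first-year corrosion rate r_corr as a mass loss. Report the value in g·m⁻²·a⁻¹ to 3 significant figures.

r_corr = 9.96 g·m⁻²·a⁻¹

copper: T≤10 °C ⇒ hinge +0.126·(6.3−10) = -0.4662
  sulphur-dioxide contribution → 0.3753 μm/a
  chloride contribution → 0.736 μm/a
  total first-year rate 1.111 μm/a
Convert to mass loss: 1.111 μm/a × 8.96 g/cm³ = 9.957 g·m⁻²·a⁻¹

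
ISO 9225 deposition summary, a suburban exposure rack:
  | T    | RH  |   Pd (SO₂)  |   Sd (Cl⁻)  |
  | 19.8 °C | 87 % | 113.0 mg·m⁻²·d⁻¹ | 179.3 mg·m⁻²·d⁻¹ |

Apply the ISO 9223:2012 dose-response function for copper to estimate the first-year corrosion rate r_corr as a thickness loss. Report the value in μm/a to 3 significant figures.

copper: f(T) = -0.080·(T−10) [T>10 °C] = -0.7840
  SO₂ term: 0.0053·113.0^0.26·exp(0.059·87-0.7840) = 1.402
  Sd branch = 0.01025·Sd^0.27·e^(0.036·RH+0.049·T) = 2.516 μm/a
  r_corr = 1.402 + 2.516 = 3.918 μm/a

r_corr = 3.92 μm/a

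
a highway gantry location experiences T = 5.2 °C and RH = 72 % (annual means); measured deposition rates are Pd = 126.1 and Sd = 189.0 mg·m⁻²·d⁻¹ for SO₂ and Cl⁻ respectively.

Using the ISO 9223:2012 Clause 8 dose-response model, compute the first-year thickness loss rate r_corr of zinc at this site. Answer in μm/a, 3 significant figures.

zinc: f(T) = +0.038·(T−10) [T≤10 °C] = -0.1824
  SO₂ term: 0.0129·126.1^0.44·exp(0.046·72-0.1824) = 2.478
  Cl⁻ term: 0.0175·189.0^0.57·exp(0.008·72+0.085·5.2) = 0.961
  sum: 2.478 + 0.961 → r_corr = 3.439 μm/a

r_corr = 3.44 μm/a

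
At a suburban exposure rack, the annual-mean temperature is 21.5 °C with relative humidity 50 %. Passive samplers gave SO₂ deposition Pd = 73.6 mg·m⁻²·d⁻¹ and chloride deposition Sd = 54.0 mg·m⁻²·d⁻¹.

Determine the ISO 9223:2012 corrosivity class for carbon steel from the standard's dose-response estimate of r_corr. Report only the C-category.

carbon steel: f(T) = -0.054·(T−10) [T>10 °C] = -0.6210
  sulphur-dioxide contribution → 24.17 μm/a
  chloride contribution → 14.89 μm/a
  total first-year rate 39.06 μm/a
ISO 9223 Table 2 (carbon steel): 25 < 39.1 ≤ 50 μm/a ⇒ C3

C3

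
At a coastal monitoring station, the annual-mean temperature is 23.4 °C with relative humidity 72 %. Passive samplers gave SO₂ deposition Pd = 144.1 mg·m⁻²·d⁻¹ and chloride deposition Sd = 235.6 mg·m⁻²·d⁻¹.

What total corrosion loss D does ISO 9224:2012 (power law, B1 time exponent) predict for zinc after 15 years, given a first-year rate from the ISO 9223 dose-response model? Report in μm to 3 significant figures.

zinc: T>10 °C ⇒ hinge -0.071·(23.4−10) = -0.9514
  SO₂ term: 0.0129·144.1^0.44·exp(0.046·72-0.9514) = 1.218
  Sd branch = 0.0175·Sd^0.57·e^(0.008·RH+0.085·T) = 5.119 μm/a
  r_corr = 1.218 + 5.119 = 6.336 μm/a
Long-term exponent b (ISO 9224 Table 2, B1) = 0.813
  D(15) = 6.336 × 15^0.813 = 6.336 × 9.04 = 57.28 μm

D(15) = 57.3 μm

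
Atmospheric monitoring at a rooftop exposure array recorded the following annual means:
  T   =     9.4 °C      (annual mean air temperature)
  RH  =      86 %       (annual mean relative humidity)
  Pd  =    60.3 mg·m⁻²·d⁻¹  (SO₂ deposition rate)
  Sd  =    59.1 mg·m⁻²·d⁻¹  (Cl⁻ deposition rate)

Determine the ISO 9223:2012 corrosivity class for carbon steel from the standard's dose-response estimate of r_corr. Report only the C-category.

carbon steel: temperature factor f = +0.150·(-0.6) = -0.0900
  sulphur-dioxide contribution → 76.14 μm/a
  chloride contribution → 31.83 μm/a
  ⇒ r_corr(carbon steel) = 108 μm/a
Category bounds: 80…200 μm/a bracket r_corr ⇒ C5

C5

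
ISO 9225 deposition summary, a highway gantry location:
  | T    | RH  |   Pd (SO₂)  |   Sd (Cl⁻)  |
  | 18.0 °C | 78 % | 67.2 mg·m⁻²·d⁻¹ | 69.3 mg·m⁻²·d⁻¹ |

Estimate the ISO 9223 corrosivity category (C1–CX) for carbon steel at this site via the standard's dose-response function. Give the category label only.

carbon steel: f(T) = -0.054·(T−10) [T>10 °C] = -0.4320
  SO₂ term: 1.77·67.2^0.52·exp(0.02·78-0.4320) = 48.76
  Cl⁻ term: 0.102·69.3^0.62·exp(0.033·78+0.04·18.0) = 38.06
  sum: 48.76 + 38.06 → r_corr = 86.82 μm/a
86.8 μm/a falls in (80, 200] for carbon steel → category C5

C5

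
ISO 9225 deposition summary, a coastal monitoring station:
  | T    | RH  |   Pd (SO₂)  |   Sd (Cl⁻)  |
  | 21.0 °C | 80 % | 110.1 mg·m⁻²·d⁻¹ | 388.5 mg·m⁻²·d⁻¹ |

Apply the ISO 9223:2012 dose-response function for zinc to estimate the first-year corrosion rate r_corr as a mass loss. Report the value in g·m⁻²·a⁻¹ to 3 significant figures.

zinc: T>10 °C ⇒ hinge -0.071·(21.0−10) = -0.7810
  SO₂ term: 0.0129·110.1^0.44·exp(0.046·80-0.7810) = 1.854
  Cl⁻ term: 0.0175·388.5^0.57·exp(0.008·80+0.085·21.0) = 5.918
  sum: 1.854 + 5.918 → r_corr = 7.771 μm/a
Convert to mass loss: 7.771 μm/a × 7.14 g/cm³ = 55.49 g·m⁻²·a⁻¹

r_corr = 55.5 g·m⁻²·a⁻¹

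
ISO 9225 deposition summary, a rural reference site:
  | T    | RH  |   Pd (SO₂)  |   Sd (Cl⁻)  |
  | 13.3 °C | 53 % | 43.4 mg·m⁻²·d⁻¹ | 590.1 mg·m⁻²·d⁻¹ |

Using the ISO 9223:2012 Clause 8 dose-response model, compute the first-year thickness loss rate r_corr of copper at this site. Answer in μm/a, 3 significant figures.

r_corr = 0.990 μm/a

copper: temperature factor f = -0.080·(3.3) = -0.2640
  Pd branch = 0.0053·Pd^0.26·e^(0.059·RH+f) = 0.2474 μm/a
  Cl⁻ term: 0.01025·590.1^0.27·exp(0.036·53+0.049·13.3) = 0.7422
  r_corr = 0.2474 + 0.7422 = 0.9896 μm/a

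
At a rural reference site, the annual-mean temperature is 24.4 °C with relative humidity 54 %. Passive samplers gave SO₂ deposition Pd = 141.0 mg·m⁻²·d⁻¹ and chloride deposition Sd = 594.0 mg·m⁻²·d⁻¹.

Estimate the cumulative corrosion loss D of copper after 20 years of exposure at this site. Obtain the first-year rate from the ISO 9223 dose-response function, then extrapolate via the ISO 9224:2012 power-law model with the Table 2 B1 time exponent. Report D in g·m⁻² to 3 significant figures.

copper: temperature factor f = -0.080·(14.4) = -1.1520
  Pd branch = 0.0053·Pd^0.26·e^(0.059·RH+f) = 0.1467 μm/a
  Cl⁻ term: 0.01025·594.0^0.27·exp(0.036·54+0.049·24.4) = 1.328
  r_corr = 0.1467 + 1.328 = 1.475 μm/a
Power-law: D(20) = r_corr · 20^0.667
  D(20) = 1.475 × 20^0.667 = 1.475 × 7.375 = 10.88 μm
  Mass loss = 10.88 μm × 8.96 g/cm³ = 97.45 g·m⁻²

D(20) = 97.4 g·m⁻²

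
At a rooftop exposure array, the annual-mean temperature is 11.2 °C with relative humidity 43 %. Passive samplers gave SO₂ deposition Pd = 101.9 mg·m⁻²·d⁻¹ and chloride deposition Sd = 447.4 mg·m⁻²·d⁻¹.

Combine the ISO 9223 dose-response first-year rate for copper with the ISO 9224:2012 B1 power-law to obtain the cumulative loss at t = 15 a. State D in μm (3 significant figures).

copper: temperature factor f = -0.080·(1.2) = -0.0960
  SO₂ term: 0.0053·101.9^0.26·exp(0.059·43-0.0960) = 0.2025
  Sd branch = 0.01025·Sd^0.27·e^(0.036·RH+0.049·T) = 0.4336 μm/a
  sum: 0.2025 + 0.4336 → r_corr = 0.6361 μm/a
Power-law: D(15) = r_corr · 15^0.667
  D(15) = 0.6361 × 15^0.667 = 0.6361 × 6.088 = 3.872 μm

D(15) = 3.87 μm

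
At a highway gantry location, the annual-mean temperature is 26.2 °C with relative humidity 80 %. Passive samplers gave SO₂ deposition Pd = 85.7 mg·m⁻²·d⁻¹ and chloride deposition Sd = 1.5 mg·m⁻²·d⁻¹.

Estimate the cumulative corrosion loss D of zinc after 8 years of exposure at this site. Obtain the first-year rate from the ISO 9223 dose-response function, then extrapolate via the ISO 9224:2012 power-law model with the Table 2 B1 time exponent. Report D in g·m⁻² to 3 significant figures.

zinc: T>10 °C ⇒ hinge -0.071·(26.2−10) = -1.1502
  sulphur-dioxide contribution → 1.148 μm/a
  chloride contribution → 0.3877 μm/a
  ⇒ r_corr(zinc) = 1.535 μm/a
Long-term exponent b (ISO 9224 Table 2, B1) = 0.813
  D(8) = 1.535 × 8^0.813 = 1.535 × 5.423 = 8.325 μm
  Mass loss = 8.325 μm × 7.14 g/cm³ = 59.44 g·m⁻²

D(8) = 59.4 g·m⁻²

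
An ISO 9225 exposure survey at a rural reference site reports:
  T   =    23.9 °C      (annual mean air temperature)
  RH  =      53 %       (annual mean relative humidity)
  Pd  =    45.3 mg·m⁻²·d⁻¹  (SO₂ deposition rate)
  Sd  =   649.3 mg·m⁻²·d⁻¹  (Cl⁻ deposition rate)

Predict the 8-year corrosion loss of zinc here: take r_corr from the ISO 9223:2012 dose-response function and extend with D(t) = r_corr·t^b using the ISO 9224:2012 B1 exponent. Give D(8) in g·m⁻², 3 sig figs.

zinc: temperature factor f = -0.071·(13.9) = -0.9869
  sulphur-dioxide contribution → 0.2948 μm/a
  chloride contribution → 8.176 μm/a
  total first-year rate 8.471 μm/a
Long-term exponent b (ISO 9224 Table 2, B1) = 0.813
  D(8) = 8.471 × 8^0.813 = 8.471 × 5.423 = 45.93 μm
  Mass loss = 45.93 μm × 7.14 g/cm³ = 328 g·m⁻²

D(8) = 328 g·m⁻²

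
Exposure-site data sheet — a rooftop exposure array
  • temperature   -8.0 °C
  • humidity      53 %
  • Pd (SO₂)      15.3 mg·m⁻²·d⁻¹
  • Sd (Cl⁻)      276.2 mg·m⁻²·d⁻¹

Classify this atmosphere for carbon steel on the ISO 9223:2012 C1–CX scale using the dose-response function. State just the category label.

C2

carbon steel: f(T) = +0.150·(T−10) [T≤10 °C] = -2.7000
  Pd branch = 1.77·Pd^0.52·e^(0.02·RH+f) = 1.418 μm/a
  Cl⁻ term: 0.102·276.2^0.62·exp(0.033·53+0.04·-8.0) = 13.89
  sum: 1.418 + 13.89 → r_corr = 15.31 μm/a
ISO 9223 Table 2 (carbon steel): 1.3 < 15.3 ≤ 25 μm/a ⇒ C2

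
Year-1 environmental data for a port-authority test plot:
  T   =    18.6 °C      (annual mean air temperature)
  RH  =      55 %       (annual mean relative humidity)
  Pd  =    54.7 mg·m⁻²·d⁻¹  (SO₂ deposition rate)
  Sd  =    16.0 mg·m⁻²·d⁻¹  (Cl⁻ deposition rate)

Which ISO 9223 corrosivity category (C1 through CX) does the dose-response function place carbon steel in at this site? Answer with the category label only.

C3

carbon steel: f(T) = -0.054·(T−10) [T>10 °C] = -0.4644
  SO₂ term: 1.77·54.7^0.52·exp(0.02·55-0.4644) = 26.78
  Sd branch = 0.102·Sd^0.62·e^(0.033·RH+0.04·T) = 7.354 μm/a
  r_corr = 26.78 + 7.354 = 34.13 μm/a
Category bounds: 25…50 μm/a bracket r_corr ⇒ C3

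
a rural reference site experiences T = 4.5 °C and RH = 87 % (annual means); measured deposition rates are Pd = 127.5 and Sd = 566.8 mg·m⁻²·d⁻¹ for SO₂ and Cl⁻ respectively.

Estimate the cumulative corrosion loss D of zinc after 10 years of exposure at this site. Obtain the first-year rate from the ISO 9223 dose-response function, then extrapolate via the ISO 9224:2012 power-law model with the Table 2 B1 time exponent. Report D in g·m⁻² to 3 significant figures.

zinc: T≤10 °C ⇒ hinge +0.038·(4.5−10) = -0.2090
  SO₂ term: 0.0129·127.5^0.44·exp(0.046·87-0.2090) = 4.834
  Sd branch = 0.0175·Sd^0.57·e^(0.008·RH+0.085·T) = 1.909 μm/a
  r_corr = 4.834 + 1.909 = 6.743 μm/a
ISO 9224: D(t) = r_corr · t^b with b = 0.813 (zinc, B1)
  D(10) = 6.743 × 10^0.813 = 6.743 × 6.501 = 43.84 μm
  Mass loss = 43.84 μm × 7.14 g/cm³ = 313 g·m⁻²

D(10) = 313 g·m⁻²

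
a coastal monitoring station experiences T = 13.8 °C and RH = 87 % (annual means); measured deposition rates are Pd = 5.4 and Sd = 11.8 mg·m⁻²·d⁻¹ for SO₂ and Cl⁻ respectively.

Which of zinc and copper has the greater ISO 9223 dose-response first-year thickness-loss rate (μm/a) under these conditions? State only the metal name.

copper

zinc: f(T) = -0.071·(T−10) [T>10 °C] = -0.2698
  sulphur-dioxide contribution → 1.132 μm/a
  chloride contribution → 0.4631 μm/a
  ⇒ r_corr(zinc) = 1.595 μm/a
copper: temperature factor f = -0.080·(3.8) = -0.3040
  sulphur-dioxide contribution → 1.028 μm/a
  chloride contribution → 0.8995 μm/a
  ⇒ r_corr(copper) = 1.927 μm/a
Ordering by μm/a: copper (1.93) > zinc (1.59)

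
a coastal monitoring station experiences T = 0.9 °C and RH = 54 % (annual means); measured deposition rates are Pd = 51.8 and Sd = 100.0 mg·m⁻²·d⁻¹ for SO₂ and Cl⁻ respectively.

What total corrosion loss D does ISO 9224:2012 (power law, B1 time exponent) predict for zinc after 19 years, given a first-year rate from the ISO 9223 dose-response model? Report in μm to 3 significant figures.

D(19) = 11.2 μm

zinc: temperature factor f = +0.038·(-9.1) = -0.3458
  Pd branch = 0.0129·Pd^0.44·e^(0.046·RH+f) = 0.6216 μm/a
  Sd branch = 0.0175·Sd^0.57·e^(0.008·RH+0.085·T) = 0.4017 μm/a
  r_corr = 0.6216 + 0.4017 = 1.023 μm/a
Long-term exponent b (ISO 9224 Table 2, B1) = 0.813
  D(19) = 1.023 × 19^0.813 = 1.023 × 10.96 = 11.21 μm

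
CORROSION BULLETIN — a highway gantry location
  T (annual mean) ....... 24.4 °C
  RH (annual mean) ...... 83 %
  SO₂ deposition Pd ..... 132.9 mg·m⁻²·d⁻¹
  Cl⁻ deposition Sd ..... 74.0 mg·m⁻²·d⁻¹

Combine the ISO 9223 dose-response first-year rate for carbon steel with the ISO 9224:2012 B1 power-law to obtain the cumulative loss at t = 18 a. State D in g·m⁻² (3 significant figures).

D(18) = 4.08e+03 g·m⁻²

carbon steel: T>10 °C ⇒ hinge -0.054·(24.4−10) = -0.7776
  sulphur-dioxide contribution → 54.38 μm/a
  chloride contribution → 60.38 μm/a
  ⇒ r_corr(carbon steel) = 114.8 μm/a
ISO 9224: D(t) = r_corr · t^b with b = 0.523 (carbon steel, B1)
  D(18) = 114.8 × 18^0.523 = 114.8 × 4.534 = 520.4 μm
  Mass loss = 520.4 μm × 7.85 g/cm³ = 4085 g·m⁻²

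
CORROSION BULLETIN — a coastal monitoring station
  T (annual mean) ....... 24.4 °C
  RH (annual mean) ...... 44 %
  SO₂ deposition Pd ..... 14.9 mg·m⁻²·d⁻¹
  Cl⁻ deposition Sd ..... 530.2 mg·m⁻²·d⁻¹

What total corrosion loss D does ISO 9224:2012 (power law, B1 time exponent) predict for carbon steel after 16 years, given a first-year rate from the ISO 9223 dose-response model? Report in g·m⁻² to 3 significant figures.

D(16) = 2.16e+03 g·m⁻²

carbon steel: temperature factor f = -0.054·(14.4) = -0.7776
  SO₂ term: 1.77·14.9^0.52·exp(0.02·44-0.7776) = 7.989
  Cl⁻ term: 0.102·530.2^0.62·exp(0.033·44+0.04·24.4) = 56.52
  sum: 7.989 + 56.52 → r_corr = 64.51 μm/a
ISO 9224: D(t) = r_corr · t^b with b = 0.523 (carbon steel, B1)
  D(16) = 64.51 × 16^0.523 = 64.51 × 4.263 = 275 μm
  Mass loss = 275 μm × 7.85 g/cm³ = 2159 g·m⁻²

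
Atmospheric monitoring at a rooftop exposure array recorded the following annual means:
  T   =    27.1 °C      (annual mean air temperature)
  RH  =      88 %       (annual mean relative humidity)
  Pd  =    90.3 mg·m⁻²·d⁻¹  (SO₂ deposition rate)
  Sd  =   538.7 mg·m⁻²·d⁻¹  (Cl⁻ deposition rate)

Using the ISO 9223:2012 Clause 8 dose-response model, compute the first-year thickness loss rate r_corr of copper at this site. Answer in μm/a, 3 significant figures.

copper: f(T) = -0.080·(T−10) [T>10 °C] = -1.3680
  SO₂ term: 0.0053·90.3^0.26·exp(0.059·88-1.3680) = 0.7825
  Sd branch = 0.01025·Sd^0.27·e^(0.036·RH+0.049·T) = 5.02 μm/a
  r_corr = 0.7825 + 5.02 = 5.803 μm/a

r_corr = 5.80 μm/a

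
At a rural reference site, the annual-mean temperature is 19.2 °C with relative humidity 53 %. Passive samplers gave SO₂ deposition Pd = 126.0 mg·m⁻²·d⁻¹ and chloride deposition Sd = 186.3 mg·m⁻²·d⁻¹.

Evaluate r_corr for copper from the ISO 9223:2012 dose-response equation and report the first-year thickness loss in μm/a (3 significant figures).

copper: T>10 °C ⇒ hinge -0.080·(19.2−10) = -0.7360
  sulphur-dioxide contribution → 0.2036 μm/a
  chloride contribution → 0.7259 μm/a
  total first-year rate 0.9295 μm/a

r_corr = 0.930 μm/a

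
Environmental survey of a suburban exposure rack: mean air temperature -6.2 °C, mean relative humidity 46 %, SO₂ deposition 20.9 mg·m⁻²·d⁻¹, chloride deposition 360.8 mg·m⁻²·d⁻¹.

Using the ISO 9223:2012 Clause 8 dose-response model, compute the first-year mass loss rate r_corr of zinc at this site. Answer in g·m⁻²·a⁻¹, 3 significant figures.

r_corr = 4.63 g·m⁻²·a⁻¹

zinc: T≤10 °C ⇒ hinge +0.038·(-6.2−10) = -0.6156
  SO₂ term: 0.0129·20.9^0.44·exp(0.046·46-0.6156) = 0.2203
  Sd branch = 0.0175·Sd^0.57·e^(0.008·RH+0.085·T) = 0.4282 μm/a
  r_corr = 0.2203 + 0.4282 = 0.6485 μm/a
Convert to mass loss: 0.6485 μm/a × 7.14 g/cm³ = 4.63 g·m⁻²·a⁻¹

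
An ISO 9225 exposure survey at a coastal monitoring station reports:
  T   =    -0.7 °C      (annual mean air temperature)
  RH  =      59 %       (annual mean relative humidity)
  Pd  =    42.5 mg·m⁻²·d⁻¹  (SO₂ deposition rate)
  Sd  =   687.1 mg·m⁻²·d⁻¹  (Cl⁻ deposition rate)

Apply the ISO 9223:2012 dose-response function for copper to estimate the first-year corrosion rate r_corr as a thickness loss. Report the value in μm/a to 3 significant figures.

copper: temperature factor f = +0.126·(-10.7) = -1.3482
  SO₂ term: 0.0053·42.5^0.26·exp(0.059·59-1.3482) = 0.1186
  Sd branch = 0.01025·Sd^0.27·e^(0.036·RH+0.049·T) = 0.4834 μm/a
  sum: 0.1186 + 0.4834 → r_corr = 0.6019 μm/a

r_corr = 0.602 μm/a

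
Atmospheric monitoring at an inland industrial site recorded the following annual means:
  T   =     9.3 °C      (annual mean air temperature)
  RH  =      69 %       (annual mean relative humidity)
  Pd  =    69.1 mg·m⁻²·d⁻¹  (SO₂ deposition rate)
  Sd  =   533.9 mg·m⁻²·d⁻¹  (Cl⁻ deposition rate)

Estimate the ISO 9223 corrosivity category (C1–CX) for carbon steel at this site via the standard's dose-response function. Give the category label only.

C5

carbon steel: T≤10 °C ⇒ hinge +0.150·(9.3−10) = -0.1050
  SO₂ term: 1.77·69.1^0.52·exp(0.02·69-0.1050) = 57.31
  Sd branch = 0.102·Sd^0.62·e^(0.033·RH+0.04·T) = 70.81 μm/a
  r_corr = 57.31 + 70.81 = 128.1 μm/a
Category bounds: 80…200 μm/a bracket r_corr ⇒ C5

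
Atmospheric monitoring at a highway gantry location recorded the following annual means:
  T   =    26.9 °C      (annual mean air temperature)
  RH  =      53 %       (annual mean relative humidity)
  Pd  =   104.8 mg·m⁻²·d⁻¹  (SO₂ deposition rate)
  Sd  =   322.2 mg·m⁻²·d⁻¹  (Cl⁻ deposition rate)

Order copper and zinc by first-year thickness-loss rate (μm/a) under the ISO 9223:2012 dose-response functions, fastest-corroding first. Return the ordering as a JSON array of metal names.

copper: f(T) = -0.080·(T−10) [T>10 °C] = -1.3520
  Pd branch = 0.0053·Pd^0.26·e^(0.059·RH+f) = 0.1048 μm/a
  Cl⁻ term: 0.01025·322.2^0.27·exp(0.036·53+0.049·26.9) = 1.227
  sum: 0.1048 + 1.227 → r_corr = 1.332 μm/a
zinc: temperature factor f = -0.071·(16.9) = -1.1999
  Pd branch = 0.0129·Pd^0.44·e^(0.046·RH+f) = 0.3445 μm/a
  Sd branch = 0.0175·Sd^0.57·e^(0.008·RH+0.085·T) = 7.077 μm/a
  sum: 0.3445 + 7.077 → r_corr = 7.421 μm/a
Ordering by μm/a: zinc (7.42) > copper (1.33)

["zinc", "copper"]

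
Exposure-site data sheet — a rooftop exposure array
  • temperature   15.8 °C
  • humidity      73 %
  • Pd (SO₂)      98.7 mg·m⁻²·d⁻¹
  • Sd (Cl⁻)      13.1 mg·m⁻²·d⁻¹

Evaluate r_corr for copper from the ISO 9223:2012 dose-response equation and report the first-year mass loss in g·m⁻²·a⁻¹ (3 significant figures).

r_corr = 12.8 g·m⁻²·a⁻¹

copper: temperature factor f = -0.080·(5.8) = -0.4640
  SO₂ term: 0.0053·98.7^0.26·exp(0.059·73-0.4640) = 0.8162
  Sd branch = 0.01025·Sd^0.27·e^(0.036·RH+0.049·T) = 0.6165 μm/a
  r_corr = 0.8162 + 0.6165 = 1.433 μm/a
Convert to mass loss: 1.433 μm/a × 8.96 g/cm³ = 12.84 g·m⁻²·a⁻¹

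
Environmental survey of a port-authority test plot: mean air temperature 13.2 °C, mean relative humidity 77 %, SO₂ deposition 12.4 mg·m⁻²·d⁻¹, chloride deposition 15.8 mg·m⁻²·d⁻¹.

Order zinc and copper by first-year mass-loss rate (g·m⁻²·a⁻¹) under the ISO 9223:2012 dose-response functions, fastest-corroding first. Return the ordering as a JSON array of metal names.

["copper", "zinc"]

zinc: temperature factor f = -0.071·(3.2) = -0.2272
  Pd branch = 0.0129·Pd^0.44·e^(0.046·RH+f) = 1.075 μm/a
  Cl⁻ term: 0.0175·15.8^0.57·exp(0.008·77+0.085·13.2) = 0.4798
  r_corr = 1.075 + 0.4798 = 1.555 μm/a
  mass loss = 1.555 μm/a × 7.14 g/cm³ = 11.1 g·m⁻²·a⁻¹
copper: T>10 °C ⇒ hinge -0.080·(13.2−10) = -0.2560
  Pd branch = 0.0053·Pd^0.26·e^(0.059·RH+f) = 0.742 μm/a
  Cl⁻ term: 0.01025·15.8^0.27·exp(0.036·77+0.049·13.2) = 0.6594
  r_corr = 0.742 + 0.6594 = 1.401 μm/a
  mass loss = 1.401 μm/a × 8.96 g/cm³ = 12.56 g·m⁻²·a⁻¹
Ordering by g·m⁻²·a⁻¹: copper (12.6) > zinc (11.1)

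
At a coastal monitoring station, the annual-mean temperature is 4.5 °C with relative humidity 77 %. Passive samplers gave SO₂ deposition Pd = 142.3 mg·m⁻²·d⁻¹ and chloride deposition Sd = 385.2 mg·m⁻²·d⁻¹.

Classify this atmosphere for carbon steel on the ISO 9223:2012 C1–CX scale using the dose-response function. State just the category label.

carbon steel: temperature factor f = +0.150·(-5.5) = -0.8250
  Pd branch = 1.77·Pd^0.52·e^(0.02·RH+f) = 47.66 μm/a
  Sd branch = 0.102·Sd^0.62·e^(0.033·RH+0.04·T) = 62.15 μm/a
  sum: 47.66 + 62.15 → r_corr = 109.8 μm/a
110 μm/a falls in (80, 200] for carbon steel → category C5

C5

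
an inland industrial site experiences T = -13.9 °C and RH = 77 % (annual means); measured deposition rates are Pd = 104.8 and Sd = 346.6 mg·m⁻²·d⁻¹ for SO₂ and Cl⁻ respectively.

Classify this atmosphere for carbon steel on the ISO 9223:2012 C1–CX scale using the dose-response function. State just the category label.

C3

carbon steel: f(T) = +0.150·(T−10) [T≤10 °C] = -3.5850
  sulphur-dioxide contribution → 2.573 μm/a
  chloride contribution → 27.88 μm/a
  total first-year rate 30.46 μm/a
ISO 9223 Table 2 (carbon steel): 25 < 30.5 ≤ 50 μm/a ⇒ C3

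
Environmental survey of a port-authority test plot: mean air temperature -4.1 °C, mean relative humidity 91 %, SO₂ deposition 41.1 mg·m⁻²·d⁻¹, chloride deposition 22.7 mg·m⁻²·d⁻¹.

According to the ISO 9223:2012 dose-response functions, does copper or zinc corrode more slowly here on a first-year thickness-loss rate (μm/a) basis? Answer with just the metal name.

copper

copper: f(T) = +0.126·(T−10) [T≤10 °C] = -1.7766
  Pd branch = 0.0053·Pd^0.26·e^(0.059·RH+f) = 0.5059 μm/a
  Cl⁻ term: 0.01025·22.7^0.27·exp(0.036·91+0.049·-4.1) = 0.5156
  r_corr = 0.5059 + 0.5156 = 1.022 μm/a
zinc: f(T) = +0.038·(T−10) [T≤10 °C] = -0.5358
  Pd branch = 0.0129·Pd^0.44·e^(0.046·RH+f) = 2.546 μm/a
  Cl⁻ term: 0.0175·22.7^0.57·exp(0.008·91+0.085·-4.1) = 0.1516
  r_corr = 2.546 + 0.1516 = 2.698 μm/a
Ordering by μm/a: zinc (2.7) > copper (1.02)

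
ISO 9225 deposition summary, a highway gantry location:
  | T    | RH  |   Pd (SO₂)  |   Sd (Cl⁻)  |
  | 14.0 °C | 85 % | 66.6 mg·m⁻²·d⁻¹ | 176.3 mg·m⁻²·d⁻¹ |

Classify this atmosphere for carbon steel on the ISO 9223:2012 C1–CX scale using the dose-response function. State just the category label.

C5

carbon steel: f(T) = -0.054·(T−10) [T>10 °C] = -0.2160
  Pd branch = 1.77·Pd^0.52·e^(0.02·RH+f) = 69.29 μm/a
  Cl⁻ term: 0.102·176.3^0.62·exp(0.033·85+0.04·14.0) = 72.89
  sum: 69.29 + 72.89 → r_corr = 142.2 μm/a
Category bounds: 80…200 μm/a bracket r_corr ⇒ C5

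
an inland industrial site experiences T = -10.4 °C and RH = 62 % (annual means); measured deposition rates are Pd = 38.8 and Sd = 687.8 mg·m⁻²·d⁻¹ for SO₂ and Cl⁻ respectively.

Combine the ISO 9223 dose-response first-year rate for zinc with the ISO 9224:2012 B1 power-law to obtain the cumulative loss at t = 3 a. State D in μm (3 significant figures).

D(3) = 2.46 μm

zinc: temperature factor f = +0.038·(-20.4) = -0.7752
  SO₂ term: 0.0129·38.8^0.44·exp(0.046·62-0.7752) = 0.5148
  Sd branch = 0.0175·Sd^0.57·e^(0.008·RH+0.085·T) = 0.4919 μm/a
  sum: 0.5148 + 0.4919 → r_corr = 1.007 μm/a
Power-law: D(3) = r_corr · 3^0.813
  D(3) = 1.007 × 3^0.813 = 1.007 × 2.443 = 2.459 μm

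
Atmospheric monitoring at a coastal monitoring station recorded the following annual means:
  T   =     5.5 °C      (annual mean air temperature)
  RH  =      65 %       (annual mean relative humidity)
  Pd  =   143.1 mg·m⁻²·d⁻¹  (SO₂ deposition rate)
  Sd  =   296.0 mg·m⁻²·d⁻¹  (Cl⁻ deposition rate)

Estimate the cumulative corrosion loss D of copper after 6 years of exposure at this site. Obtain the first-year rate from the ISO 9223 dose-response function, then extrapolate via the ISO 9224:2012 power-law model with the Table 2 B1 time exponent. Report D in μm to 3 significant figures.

D(6) = 3.81 μm

copper: f(T) = +0.126·(T−10) [T≤10 °C] = -0.5670
  SO₂ term: 0.0053·143.1^0.26·exp(0.059·65-0.5670) = 0.5058
  Cl⁻ term: 0.01025·296.0^0.27·exp(0.036·65+0.049·5.5) = 0.6475
  r_corr = 0.5058 + 0.6475 = 1.153 μm/a
Power-law: D(6) = r_corr · 6^0.667
  D(6) = 1.153 × 6^0.667 = 1.153 × 3.304 = 3.811 μm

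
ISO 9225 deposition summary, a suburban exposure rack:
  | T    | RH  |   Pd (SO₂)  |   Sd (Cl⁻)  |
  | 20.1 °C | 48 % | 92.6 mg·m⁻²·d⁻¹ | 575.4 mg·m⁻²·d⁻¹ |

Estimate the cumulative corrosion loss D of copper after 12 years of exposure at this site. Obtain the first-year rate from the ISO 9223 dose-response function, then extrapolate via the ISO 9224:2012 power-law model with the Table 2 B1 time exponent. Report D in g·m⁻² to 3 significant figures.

D(12) = 46.5 g·m⁻²

copper: temperature factor f = -0.080·(10.1) = -0.8080
  Pd branch = 0.0053·Pd^0.26·e^(0.059·RH+f) = 0.1302 μm/a
  Sd branch = 0.01025·Sd^0.27·e^(0.036·RH+0.049·T) = 0.8592 μm/a
  sum: 0.1302 + 0.8592 → r_corr = 0.9894 μm/a
Long-term exponent b (ISO 9224 Table 2, B1) = 0.667
  D(12) = 0.9894 × 12^0.667 = 0.9894 × 5.246 = 5.19 μm
  Mass loss = 5.19 μm × 8.96 g/cm³ = 46.51 g·m⁻²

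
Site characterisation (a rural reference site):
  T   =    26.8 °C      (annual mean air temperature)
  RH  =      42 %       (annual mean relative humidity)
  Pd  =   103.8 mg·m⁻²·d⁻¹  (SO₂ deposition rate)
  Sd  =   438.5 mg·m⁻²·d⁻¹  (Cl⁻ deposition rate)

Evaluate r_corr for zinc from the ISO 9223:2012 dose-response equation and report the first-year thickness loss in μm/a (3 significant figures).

zinc: T>10 °C ⇒ hinge -0.071·(26.8−10) = -1.1928
  Pd branch = 0.0129·Pd^0.44·e^(0.046·RH+f) = 0.2083 μm/a
  Sd branch = 0.0175·Sd^0.57·e^(0.008·RH+0.085·T) = 7.66 μm/a
  sum: 0.2083 + 7.66 → r_corr = 7.868 μm/a

r_corr = 7.87 μm/a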